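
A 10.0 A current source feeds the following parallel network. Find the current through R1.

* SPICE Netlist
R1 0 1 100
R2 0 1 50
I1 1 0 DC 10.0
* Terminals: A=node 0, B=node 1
All resistors sit directly between nodes 0 and 1, so they are in parallel and share one voltage V; the full source current 10 A splits among them.
1/R_par = 1/100 + 1/50 = 0.03 S  =>  R_par = 33.33 Ω
V = I × R_par = 10 × 33.33 = 333.3 V
I_R1 = V/R1 = 333.3/100 = 3.333 A

Final answer: 3.333 A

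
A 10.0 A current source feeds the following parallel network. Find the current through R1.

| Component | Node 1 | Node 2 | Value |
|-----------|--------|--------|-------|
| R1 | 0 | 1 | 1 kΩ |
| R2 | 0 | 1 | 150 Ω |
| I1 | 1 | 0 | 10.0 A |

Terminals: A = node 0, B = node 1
All resistors sit directly between nodes 0 and 1, so they are in parallel and share one voltage V; the full source current 10 A splits among them.
1/R_par = 1/1000 + 1/150 = 0.007667 S  =>  R_par = 130.4 Ω
V = I × R_par = 10 × 130.4 = 1304 V
I_R1 = V/R1 = 1304/1000 = 1.304 A

Final answer: 1.304 A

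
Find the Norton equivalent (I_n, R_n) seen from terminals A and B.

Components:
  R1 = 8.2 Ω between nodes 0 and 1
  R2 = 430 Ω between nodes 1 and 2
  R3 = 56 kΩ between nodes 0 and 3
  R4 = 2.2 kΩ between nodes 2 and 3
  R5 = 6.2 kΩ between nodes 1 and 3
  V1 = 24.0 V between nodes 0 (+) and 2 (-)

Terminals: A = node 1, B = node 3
Find the Thévenin equivalent first; then I_n = V_th/R_th and R_n = R_th.
Step 1 — V_th is the open-circuit voltage V_A - V_B (nothing connected across the terminals).
Nodal analysis, taking node 2 as the 0 V reference.
Source V1 fixes V_0 = 24 V.
KCL at each unknown node (sum of currents leaving = 0; resistances in Ω):
  Node 1: (V_1 - 24)/8.2 + (V_1 - 0)/430 + (V_1 - V_3)/6200 = 0
  Node 3: (V_3 - 24)/56000 + (V_3 - 0)/2200 + (V_3 - V_1)/6200 = 0
Collecting terms (coefficients in siemens):
  0.1244·V_1 - 0.0001613·V_3 = 2.927
  0.0006337·V_3 - 0.0001613·V_1 = 0.0004286
Determinant D = (0.1244)(0.0006337) - (-0.0001613)(-0.0001613) = 0.00007883
V_1 = [(2.927)(0.0006337) - (-0.0001613)(0.0004286)]/D = 23.53 V
V_3 = [(0.1244)(0.0004286) - (2.927)(-0.0001613)]/D = 6.665 V
V_th = V_1 - V_3 = 23.53 - 6.665 = 16.86 V
Step 2 — R_th: zero the source — replace V1 by a short circuit (node 2 merges into node 0) — and find the resistance seen between A (node 1) and B (node 3).
Reduce the network between node 1 (A) and node 3 (B) by series/parallel combination:
  Rp1 = R1 ‖ R2 (parallel, both between nodes 0 and 1) = 1/(1/8.2 + 1/430) = 8.047 Ω
  Rp2 = R3 ‖ R4 (parallel, both between nodes 0 and 3) = 1/(1/56000 + 1/2200) = 2117 Ω
  Rs1 = Rp1 + Rp2 (series, joined only at node 0) = 8.047 + 2117 = 2125 Ω
  Rp3 = R5 ‖ Rs1 (parallel, both between nodes 1 and 3) = 1/(1/6200 + 1/2125) = 1583 Ω
R_th = 1.583 kΩ
I_n = V_th/R_th = 16.86/1583 = 0.01066 A, and R_n = R_th = 1.583 kΩ

Final answer: I_n = 0.01066 A, R_n = 1.583 kΩ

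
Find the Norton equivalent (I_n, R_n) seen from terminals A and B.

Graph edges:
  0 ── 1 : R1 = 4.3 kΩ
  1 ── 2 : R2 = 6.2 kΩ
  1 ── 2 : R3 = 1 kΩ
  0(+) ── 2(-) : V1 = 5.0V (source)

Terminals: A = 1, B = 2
Find the Thévenin equivalent first; then I_n = V_th/R_th and R_n = R_th.
Step 1 — V_th is the open-circuit voltage V_A - V_B (nothing connected across the terminals).
Nodal analysis, taking node 2 as the 0 V reference.
Source V1 fixes V_0 = 5 V.
KCL at each unknown node (sum of currents leaving = 0; resistances in Ω):
  Node 1: (V_1 - 5)/4300 + (V_1 - 0)/6200 + (V_1 - 0)/1000 = 0
Collecting terms: 0.001394 × V_1 = 0.001163  =>  V_1 = 0.8342 V
V_th = V_1 - V_2 = 0.8342 - 0 = 0.8342 V
Step 2 — R_th: zero the source — replace V1 by a short circuit (node 2 merges into node 0) — and find the resistance seen between A (node 1) and B (node 0).
Reduce the network between node 1 (A) and node 0 (B) by series/parallel combination:
  Rp1 = R1 ‖ R2 ‖ R3 (parallel, all between nodes 0 and 1) = 1/(1/4300 + 1/6200 + 1/1000) = 717.4 Ω
R_th = 717.4 Ω
I_n = V_th/R_th = 0.8342/717.4 = 0.001163 A, and R_n = R_th = 717.4 Ω

Final answer: I_n = 0.001163 A, R_n = 717.4 Ω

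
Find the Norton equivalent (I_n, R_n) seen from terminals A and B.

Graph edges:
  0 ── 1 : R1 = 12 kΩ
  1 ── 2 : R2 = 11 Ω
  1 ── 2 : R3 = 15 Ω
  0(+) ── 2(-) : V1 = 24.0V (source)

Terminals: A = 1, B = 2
Find the Thévenin equivalent first; then I_n = V_th/R_th and R_n = R_th.
Step 1 — V_th is the open-circuit voltage V_A - V_B (nothing connected across the terminals).
Nodal analysis, taking node 2 as the 0 V reference.
Source V1 fixes V_0 = 24 V.
KCL at each unknown node (sum of currents leaving = 0; resistances in Ω):
  Node 1: (V_1 - 24)/12000 + (V_1 - 0)/11 + (V_1 - 0)/15 = 0
Collecting terms: 0.1577 × V_1 = 0.002  =>  V_1 = 0.01269 V
V_th = V_1 - V_2 = 0.01269 - 0 = 0.01269 V
Step 2 — R_th: zero the source — replace V1 by a short circuit (node 2 merges into node 0) — and find the resistance seen between A (node 1) and B (node 0).
Reduce the network between node 1 (A) and node 0 (B) by series/parallel combination:
  Rp1 = R1 ‖ R2 ‖ R3 (parallel, all between nodes 0 and 1) = 1/(1/12000 + 1/11 + 1/15) = 6.343 Ω
R_th = 6.343 Ω
I_n = V_th/R_th = 0.01269/6.343 = 0.002 A, and R_n = R_th = 6.343 Ω

Final answer: I_n = 0.002 A, R_n = 6.343 Ω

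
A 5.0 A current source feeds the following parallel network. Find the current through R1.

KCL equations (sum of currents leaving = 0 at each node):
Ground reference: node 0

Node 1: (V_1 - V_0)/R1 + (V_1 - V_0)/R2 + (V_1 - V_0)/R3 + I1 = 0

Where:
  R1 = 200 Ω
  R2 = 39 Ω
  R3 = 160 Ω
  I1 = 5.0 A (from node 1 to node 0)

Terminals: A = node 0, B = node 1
All resistors sit directly between nodes 0 and 1, so they are in parallel and share one voltage V; the full source current 5 A splits among them.
1/R_par = 1/200 + 1/39 + 1/160 = 0.03689 S  =>  R_par = 27.11 Ω
V = I × R_par = 5 × 27.11 = 135.5 V
I_R1 = V/R1 = 135.5/200 = 0.6777 A

Final answer: 0.6777 A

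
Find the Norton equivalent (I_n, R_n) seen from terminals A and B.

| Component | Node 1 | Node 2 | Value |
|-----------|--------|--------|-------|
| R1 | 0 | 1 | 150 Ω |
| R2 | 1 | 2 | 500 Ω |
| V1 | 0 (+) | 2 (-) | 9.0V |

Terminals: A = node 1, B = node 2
Find the Thévenin equivalent first; then I_n = V_th/R_th and R_n = R_th.
Step 1 — V_th is the open-circuit voltage V_A - V_B (nothing connected across the terminals).
Nodal analysis, taking node 2 as the 0 V reference.
Source V1 fixes V_0 = 9 V.
KCL at each unknown node (sum of currents leaving = 0; resistances in Ω):
  Node 1: (V_1 - 9)/150 + (V_1 - 0)/500 = 0
Collecting terms: 0.008667 × V_1 = 0.06  =>  V_1 = 6.923 V
V_th = V_1 - V_2 = 6.923 - 0 = 6.923 V
Step 2 — R_th: zero the source — replace V1 by a short circuit (node 2 merges into node 0) — and find the resistance seen between A (node 1) and B (node 0).
Reduce the network between node 1 (A) and node 0 (B) by series/parallel combination:
  Rp1 = R1 ‖ R2 (parallel, both between nodes 0 and 1) = 1/(1/150 + 1/500) = 115.4 Ω
R_th = 115.4 Ω
I_n = V_th/R_th = 6.923/115.4 = 0.06 A, and R_n = R_th = 115.4 Ω

Final answer: I_n = 0.06 A, R_n = 115.4 Ω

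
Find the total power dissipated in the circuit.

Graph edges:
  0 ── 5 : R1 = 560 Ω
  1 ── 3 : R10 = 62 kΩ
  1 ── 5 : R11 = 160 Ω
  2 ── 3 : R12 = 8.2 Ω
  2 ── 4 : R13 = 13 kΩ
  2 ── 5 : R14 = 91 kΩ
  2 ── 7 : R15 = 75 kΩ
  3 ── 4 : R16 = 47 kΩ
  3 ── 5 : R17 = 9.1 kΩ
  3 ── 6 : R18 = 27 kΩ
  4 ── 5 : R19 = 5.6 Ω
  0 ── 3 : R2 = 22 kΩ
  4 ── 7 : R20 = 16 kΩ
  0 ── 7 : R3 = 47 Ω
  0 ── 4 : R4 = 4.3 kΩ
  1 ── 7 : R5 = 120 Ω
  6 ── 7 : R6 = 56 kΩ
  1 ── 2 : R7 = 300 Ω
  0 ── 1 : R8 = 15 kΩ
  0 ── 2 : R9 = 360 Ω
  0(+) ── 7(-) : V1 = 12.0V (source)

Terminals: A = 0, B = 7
Nodal analysis, taking node 7 as the 0 V reference.
Source V1 fixes V_0 = 12 V.
KCL at each unknown node (sum of currents leaving = 0; resistances in Ω):
  Node 1: (V_1 - 0)/120 + (V_1 - V_2)/300 + (V_1 - 12)/15000 + (V_1 - V_3)/62000 + (V_1 - V_5)/160 = 0
  Node 2: (V_2 - V_1)/300 + (V_2 - 12)/360 + (V_2 - V_3)/8.2 + (V_2 - V_4)/13000 + (V_2 - V_5)/91000 + (V_2 - 0)/75000 = 0
  Node 3: (V_3 - 12)/22000 + (V_3 - V_1)/62000 + (V_3 - V_2)/8.2 + (V_3 - V_4)/47000 + (V_3 - V_5)/9100 + (V_3 - V_6)/27000 = 0
  Node 4: (V_4 - 12)/4300 + (V_4 - V_2)/13000 + (V_4 - V_3)/47000 + (V_4 - V_5)/5.6 + (V_4 - 0)/16000 = 0
  Node 5: (V_5 - 12)/560 + (V_5 - V_1)/160 + (V_5 - V_2)/91000 + (V_5 - V_3)/9100 + (V_5 - V_4)/5.6 = 0
  Node 6: (V_6 - 0)/56000 + (V_6 - V_3)/27000 = 0
Collecting terms (coefficients in siemens):
  0.018·V_1 - 0.003333·V_2 - 0.00001613·V_3 - 0.00625·V_5 = 0.0008
  0.1282·V_2 - 0.003333·V_1 - 0.122·V_3 - 0.00007692·V_4 - 0.00001099·V_5 = 0.03333
  0.1222·V_3 - 0.00001613·V_1 - 0.122·V_2 - 0.00002128·V_4 - 0.0001099·V_5 - 0.00003704·V_6 = 0.0005455
  0.179·V_4 - 0.00007692·V_2 - 0.00002128·V_3 - 0.1786·V_5 = 0.002791
  0.1867·V_5 - 0.00625·V_1 - 0.00001099·V_2 - 0.0001099·V_3 - 0.1786·V_4 = 0.02143
  0.00005489·V_6 - 0.00003704·V_3 = 0
Solving these 6 simultaneous equations (Gaussian elimination) gives:
  V_1 = 3.248 V, V_2 = 7.159 V, V_3 = 7.158 V, V_4 = 5.398 V
  V_5 = 5.39 V, V_6 = 4.829 V
Power in each resistor, P = (ΔV)²/R:
  P_R1 = (12 - 5.39)²/560 = 0.07801 W
  P_R2 = (12 - 7.158)²/22000 = 0.001066 W
  P_R3 = (12 - 0)²/47 = 3.064 W
  P_R4 = (12 - 5.398)²/4300 = 0.01014 W
  P_R5 = (3.248 - 0)²/120 = 0.08793 W
  P_R6 = (4.829 - 0)²/56000 = 0.0004165 W
  P_R7 = (3.248 - 7.159)²/300 = 0.05098 W
  P_R8 = (12 - 3.248)²/15000 = 0.005106 W
  P_R9 = (12 - 7.159)²/360 = 0.0651 W
  P_R10 = (3.248 - 7.158)²/62000 = 0.0002465 W
  P_R11 = (3.248 - 5.39)²/160 = 0.02868 W
  P_R12 = (7.159 - 7.158)²/8.2 = 0.0000002122 W
  P_R13 = (7.159 - 5.398)²/13000 = 0.0002386 W
  P_R14 = (7.159 - 5.39)²/91000 = 0.00003438 W
  P_R15 = (7.159 - 0)²/75000 = 0.0006834 W
  P_R16 = (7.158 - 5.398)²/47000 = 0.00006589 W
  P_R17 = (7.158 - 5.39)²/9100 = 0.0003433 W
  P_R18 = (7.158 - 4.829)²/27000 = 0.0002008 W
  P_R19 = (5.398 - 5.39)²/5.6 = 0.00001052 W
  P_R20 = (5.398 - 0)²/16000 = 0.001821 W
P_total = P_R1 + P_R2 + P_R3 + P_R4 + P_R5 + P_R6 + P_R7 + P_R8 + P_R9 + P_R10 + P_R11 + P_R12 + P_R13 + P_R14 + P_R15 + P_R16 + P_R17 + P_R18 + P_R19 + P_R20 = 3.395 W

Final answer: 3.395 W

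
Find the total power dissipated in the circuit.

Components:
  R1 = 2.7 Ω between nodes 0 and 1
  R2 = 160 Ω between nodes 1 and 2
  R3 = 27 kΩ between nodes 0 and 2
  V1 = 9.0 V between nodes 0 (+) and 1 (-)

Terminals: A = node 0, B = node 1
Nodal analysis, taking node 1 as the 0 V reference.
Source V1 fixes V_0 = 9 V.
KCL at each unknown node (sum of currents leaving = 0; resistances in Ω):
  Node 2: (V_2 - 0)/160 + (V_2 - 9)/27000 = 0
Collecting terms: 0.006287 × V_2 = 0.0003333  =>  V_2 = 0.05302 V
Power in each resistor, P = (ΔV)²/R:
  P_R1 = (9 - 0)²/2.7 = 30 W
  P_R2 = (0 - 0.05302)²/160 = 0.00001757 W
  P_R3 = (9 - 0.05302)²/27000 = 0.002965 W
P_total = P_R1 + P_R2 + P_R3 = 30 W

Final answer: 30 W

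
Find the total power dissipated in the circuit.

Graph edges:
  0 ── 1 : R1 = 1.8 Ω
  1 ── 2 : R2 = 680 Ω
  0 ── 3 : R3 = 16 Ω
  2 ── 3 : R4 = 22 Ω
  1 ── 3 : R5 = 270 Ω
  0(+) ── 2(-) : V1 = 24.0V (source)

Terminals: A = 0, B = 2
Nodal analysis, taking node 2 as the 0 V reference.
Source V1 fixes V_0 = 24 V.
KCL at each unknown node (sum of currents leaving = 0; resistances in Ω):
  Node 1: (V_1 - 24)/1.8 + (V_1 - 0)/680 + (V_1 - V_3)/270 = 0
  Node 3: (V_3 - 24)/16 + (V_3 - 0)/22 + (V_3 - V_1)/270 = 0
Collecting terms (coefficients in siemens):
  0.5607·V_1 - 0.003704·V_3 = 13.33
  0.1117·V_3 - 0.003704·V_1 = 1.5
Determinant D = (0.5607)(0.1117) - (-0.003704)(-0.003704) = 0.0626
V_1 = [(13.33)(0.1117) - (-0.003704)(1.5)]/D = 23.87 V
V_3 = [(0.5607)(1.5) - (13.33)(-0.003704)]/D = 14.23 V
Power in each resistor, P = (ΔV)²/R:
  P_R1 = (24 - 23.87)²/1.8 = 0.009032 W
  P_R2 = (23.87 - 0)²/680 = 0.8381 W
  P_R3 = (24 - 14.23)²/16 = 5.971 W
  P_R4 = (0 - 14.23)²/22 = 9.199 W
  P_R5 = (23.87 - 14.23)²/270 = 0.3447 W
P_total = P_R1 + P_R2 + P_R3 + P_R4 + P_R5 = 16.36 W

Final answer: 16.36 W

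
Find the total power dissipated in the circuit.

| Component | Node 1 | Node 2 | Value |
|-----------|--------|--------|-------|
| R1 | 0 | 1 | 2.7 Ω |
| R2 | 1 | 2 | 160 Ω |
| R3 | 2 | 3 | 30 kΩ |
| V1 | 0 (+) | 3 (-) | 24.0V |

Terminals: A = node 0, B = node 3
Nodal analysis, taking node 3 as the 0 V reference.
Source V1 fixes V_0 = 24 V.
KCL at each unknown node (sum of currents leaving = 0; resistances in Ω):
  Node 1: (V_1 - 24)/2.7 + (V_1 - V_2)/160 = 0
  Node 2: (V_2 - V_1)/160 + (V_2 - 0)/30000 = 0
Collecting terms (coefficients in siemens):
  0.3766·V_1 - 0.00625·V_2 = 8.889
  0.006283·V_2 - 0.00625·V_1 = 0
Determinant D = (0.3766)(0.006283) - (-0.00625)(-0.00625) = 0.002327
V_1 = [(8.889)(0.006283) - (-0.00625)(0)]/D = 24 V
V_2 = [(0.3766)(0) - (8.889)(-0.00625)]/D = 23.87 V
Power in each resistor, P = (ΔV)²/R:
  P_R1 = (24 - 24)²/2.7 = 0.000001709 W
  P_R2 = (24 - 23.87)²/160 = 0.0001013 W
  P_R3 = (23.87 - 0)²/30000 = 0.01899 W
P_total = P_R1 + P_R2 + P_R3 = 0.0191 W

Final answer: 0.0191 W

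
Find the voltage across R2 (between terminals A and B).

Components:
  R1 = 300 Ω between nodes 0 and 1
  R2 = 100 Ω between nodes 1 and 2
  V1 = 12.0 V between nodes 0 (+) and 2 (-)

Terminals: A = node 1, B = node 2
R1 and R2 are in series across V1 (node 0 → node 1 → node 2), and the output A–B is taken across R2, so this is a voltage divider.
Series current: I = V1/(R1 + R2) = 12/(300 + 100) = 12/400 = 0.03 A
V_R2 = I × R2 = V1 × R2/(R1 + R2) = 12 × 100/400 = 3 V

Final answer: 3 V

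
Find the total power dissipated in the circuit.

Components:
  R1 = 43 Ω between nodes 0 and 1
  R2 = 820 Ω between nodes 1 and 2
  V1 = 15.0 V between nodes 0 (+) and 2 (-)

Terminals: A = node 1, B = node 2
Nodal analysis, taking node 2 as the 0 V reference.
Source V1 fixes V_0 = 15 V.
KCL at each unknown node (sum of currents leaving = 0; resistances in Ω):
  Node 1: (V_1 - 15)/43 + (V_1 - 0)/820 = 0
Collecting terms: 0.02448 × V_1 = 0.3488  =>  V_1 = 14.25 V
Power in each resistor, P = (ΔV)²/R:
  P_R1 = (15 - 14.25)²/43 = 0.01299 W
  P_R2 = (14.25 - 0)²/820 = 0.2477 W
P_total = P_R1 + P_R2 = 0.2607 W

Final answer: 0.2607 W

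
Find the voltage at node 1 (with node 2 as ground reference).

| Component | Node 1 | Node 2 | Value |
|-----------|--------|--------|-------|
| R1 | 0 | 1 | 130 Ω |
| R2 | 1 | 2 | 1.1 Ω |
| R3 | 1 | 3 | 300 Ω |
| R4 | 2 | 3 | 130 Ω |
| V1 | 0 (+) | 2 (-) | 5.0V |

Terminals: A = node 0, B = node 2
Nodal analysis, taking node 2 as the 0 V reference.
Source V1 fixes V_0 = 5 V.
KCL at each unknown node (sum of currents leaving = 0; resistances in Ω):
  Node 1: (V_1 - 5)/130 + (V_1 - 0)/1.1 + (V_1 - V_3)/300 = 0
  Node 3: (V_3 - V_1)/300 + (V_3 - 0)/130 = 0
Collecting terms (coefficients in siemens):
  0.9201·V_1 - 0.003333·V_3 = 0.03846
  0.01103·V_3 - 0.003333·V_1 = 0
Determinant D = (0.9201)(0.01103) - (-0.003333)(-0.003333) = 0.01013
V_1 = [(0.03846)(0.01103) - (-0.003333)(0)]/D = 0.04185 V
V_3 = [(0.9201)(0) - (0.03846)(-0.003333)]/D = 0.01265 V
The requested potential is V_1 = 0.04185 V.

Final answer: V_1 = 0.04185 V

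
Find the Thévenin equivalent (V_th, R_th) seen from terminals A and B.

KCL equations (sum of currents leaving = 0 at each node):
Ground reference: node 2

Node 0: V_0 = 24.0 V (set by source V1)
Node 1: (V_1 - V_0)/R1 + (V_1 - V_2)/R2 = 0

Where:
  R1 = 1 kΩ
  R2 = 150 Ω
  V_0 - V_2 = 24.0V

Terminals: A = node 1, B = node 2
Step 1 — V_th is the open-circuit voltage V_A - V_B (nothing connected across the terminals).
Nodal analysis, taking node 2 as the 0 V reference.
Source V1 fixes V_0 = 24 V.
KCL at each unknown node (sum of currents leaving = 0; resistances in Ω):
  Node 1: (V_1 - 24)/1000 + (V_1 - 0)/150 = 0
Collecting terms: 0.007667 × V_1 = 0.024  =>  V_1 = 3.13 V
V_th = V_1 - V_2 = 3.13 - 0 = 3.13 V
Step 2 — R_th: zero the source — replace V1 by a short circuit (node 2 merges into node 0) — and find the resistance seen between A (node 1) and B (node 0).
Reduce the network between node 1 (A) and node 0 (B) by series/parallel combination:
  Rp1 = R1 ‖ R2 (parallel, both between nodes 0 and 1) = 1/(1/1000 + 1/150) = 130.4 Ω
R_th = 130.4 Ω

Final answer: V_th = 3.13 V, R_th = 130.4 Ω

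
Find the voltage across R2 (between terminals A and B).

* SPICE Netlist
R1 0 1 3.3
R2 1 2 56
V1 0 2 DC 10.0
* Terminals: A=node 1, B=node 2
R1 and R2 are in series across V1 (node 0 → node 1 → node 2), and the output A–B is taken across R2, so this is a voltage divider.
Series current: I = V1/(R1 + R2) = 10/(3.3 + 56) = 10/59.3 = 0.1686 A
V_R2 = I × R2 = V1 × R2/(R1 + R2) = 10 × 56/59.3 = 9.444 V

Final answer: 9.444 V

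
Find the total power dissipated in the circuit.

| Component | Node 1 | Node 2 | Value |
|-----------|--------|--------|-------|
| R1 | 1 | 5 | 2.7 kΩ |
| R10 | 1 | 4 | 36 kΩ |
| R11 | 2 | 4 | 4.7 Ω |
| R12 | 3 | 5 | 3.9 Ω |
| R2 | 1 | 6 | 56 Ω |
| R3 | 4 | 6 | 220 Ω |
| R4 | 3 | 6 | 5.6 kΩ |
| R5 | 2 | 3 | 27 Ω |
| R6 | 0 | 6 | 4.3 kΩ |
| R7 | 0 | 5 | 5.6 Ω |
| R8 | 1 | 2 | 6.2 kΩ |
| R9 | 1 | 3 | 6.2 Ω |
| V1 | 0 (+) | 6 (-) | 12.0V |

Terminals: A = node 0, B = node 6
Nodal analysis, taking node 6 as the 0 V reference.
Source V1 fixes V_0 = 12 V.
KCL at each unknown node (sum of currents leaving = 0; resistances in Ω):
  Node 1: (V_1 - V_5)/2700 + (V_1 - 0)/56 + (V_1 - V_2)/6200 + (V_1 - V_3)/6.2 + (V_1 - V_4)/36000 = 0
  Node 2: (V_2 - V_3)/27 + (V_2 - V_1)/6200 + (V_2 - V_4)/4.7 = 0
  Node 3: (V_3 - 0)/5600 + (V_3 - V_2)/27 + (V_3 - V_1)/6.2 + (V_3 - V_5)/3.9 = 0
  Node 4: (V_4 - 0)/220 + (V_4 - V_1)/36000 + (V_4 - V_2)/4.7 = 0
  Node 5: (V_5 - V_1)/2700 + (V_5 - 12)/5.6 + (V_5 - V_3)/3.9 = 0
Collecting terms (coefficients in siemens):
  0.1797·V_1 - 0.0001613·V_2 - 0.1613·V_3 - 0.00002778·V_4 - 0.0003704·V_5 = 0
  0.25·V_2 - 0.0001613·V_1 - 0.03704·V_3 - 0.2128·V_4 = 0
  0.4549·V_3 - 0.1613·V_1 - 0.03704·V_2 - 0.2564·V_5 = 0
  0.2173·V_4 - 0.00002778·V_1 - 0.2128·V_2 = 0
  0.4354·V_5 - 0.0003704·V_1 - 0.2564·V_3 = 2.143
Solving these 5 simultaneous equations (Gaussian elimination) gives:
  V_1 = 9.067 V, V_2 = 8.988 V, V_3 = 10.07 V, V_4 = 8.8 V
  V_5 = 10.86 V
Power in each resistor, P = (ΔV)²/R:
  P_R1 = (9.067 - 10.86)²/2700 = 0.001189 W
  P_R2 = (9.067 - 0)²/56 = 1.468 W
  P_R3 = (8.8 - 0)²/220 = 0.352 W
  P_R4 = (10.07 - 0)²/5600 = 0.0181 W
  P_R5 = (8.988 - 10.07)²/27 = 0.04316 W
  P_R6 = (12 - 0)²/4300 = 0.03349 W
  P_R7 = (12 - 10.86)²/5.6 = 0.2324 W
  P_R8 = (9.067 - 8.988)²/6200 = 0.00000102 W
  P_R9 = (9.067 - 10.07)²/6.2 = 0.1613 W
  P_R10 = (9.067 - 8.8)²/36000 = 0.000001988 W
  P_R11 = (8.988 - 8.8)²/4.7 = 0.007517 W
  P_R12 = (10.07 - 10.86)²/3.9 = 0.1608 W
P_total = P_R1 + P_R2 + P_R3 + P_R4 + P_R5 + P_R6 + P_R7 + P_R8 + P_R9 + P_R10 + P_R11 + P_R12 = 2.478 W

Final answer: 2.478 W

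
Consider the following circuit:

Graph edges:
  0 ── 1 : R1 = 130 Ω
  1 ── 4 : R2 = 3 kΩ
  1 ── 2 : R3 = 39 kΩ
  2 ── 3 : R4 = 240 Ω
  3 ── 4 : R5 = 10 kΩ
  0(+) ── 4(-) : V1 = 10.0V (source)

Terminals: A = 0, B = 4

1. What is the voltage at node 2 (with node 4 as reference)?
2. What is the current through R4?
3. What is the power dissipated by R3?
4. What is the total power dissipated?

Nodal analysis, taking node 4 as the 0 V reference.
Source V1 fixes V_0 = 10 V.
KCL at each unknown node (sum of currents leaving = 0; resistances in Ω):
  Node 1: (V_1 - 10)/130 + (V_1 - 0)/3000 + (V_1 - V_2)/39000 = 0
  Node 2: (V_2 - V_1)/39000 + (V_2 - V_3)/240 = 0
  Node 3: (V_3 - V_2)/240 + (V_3 - 0)/10000 = 0
Collecting terms (coefficients in siemens):
  0.008051·V_1 - 0.00002564·V_2 = 0.07692
  0.004192·V_2 - 0.00002564·V_1 - 0.004167·V_3 = 0
  0.004267·V_3 - 0.004167·V_2 = 0
Solving these 3 simultaneous equations (Gaussian elimination) gives:
  V_1 = 9.56 V, V_2 = 1.988 V, V_3 = 1.942 V
Part 1:
  Read off the nodal solution: V_2 = 1.988 V
Part 2:
  I_R4 = (V_2 - V_3)/R4 = (1.988 - 1.942)/240 = 0.0001942 A
  Magnitude: I_R4 = 0.0001942 A
Part 3:
  I_R3 = (V_1 - V_2)/R3 = (9.56 - 1.988)/39000 = 0.0001942 A
  P_R3 = I_R3² × R3 = (0.0001942)² × 39000 = 0.00147 W
Part 4:
  Power in each resistor, P = (ΔV)²/R:
    P_R1 = (10 - 9.56)²/130 = 0.001486 W
    P_R2 = (9.56 - 0)²/3000 = 0.03047 W
    P_R3 = (9.56 - 1.988)²/39000 = 0.00147 W
    P_R4 = (1.988 - 1.942)²/240 = 0.000009048 W
    P_R5 = (1.942 - 0)²/10000 = 0.000377 W
  P_total = P_R1 + P_R2 + P_R3 + P_R4 + P_R5 = 0.03381 W

Final answers:
1. V_2 = 1.988 V
2. I_R4 = 0.0001942 A
3. P_R3 = 0.00147 W
4. P_total = 0.03381 W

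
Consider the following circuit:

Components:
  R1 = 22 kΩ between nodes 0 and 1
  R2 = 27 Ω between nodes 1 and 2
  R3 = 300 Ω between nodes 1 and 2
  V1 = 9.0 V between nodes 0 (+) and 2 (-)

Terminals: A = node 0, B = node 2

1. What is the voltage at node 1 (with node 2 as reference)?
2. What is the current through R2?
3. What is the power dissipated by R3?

Nodal analysis, taking node 2 as the 0 V reference.
Source V1 fixes V_0 = 9 V.
KCL at each unknown node (sum of currents leaving = 0; resistances in Ω):
  Node 1: (V_1 - 9)/22000 + (V_1 - 0)/27 + (V_1 - 0)/300 = 0
Collecting terms: 0.04042 × V_1 = 0.0004091  =>  V_1 = 0.01012 V
Part 1:
  Read off the nodal solution: V_1 = 0.01012 V
Part 2:
  I_R2 = (V_1 - V_2)/R2 = (0.01012 - 0)/27 = 0.0003749 A
  Magnitude: I_R2 = 0.0003749 A
Part 3:
  I_R3 = (V_1 - V_2)/R3 = (0.01012 - 0)/300 = 0.00003374 A
  P_R3 = I_R3² × R3 = (0.00003374)² × 300 = 0.0000003415 W

Final answers:
1. V_1 = 0.01012 V
2. I_R2 = 0.0003749 A
3. P_R3 = 3.415e-07 W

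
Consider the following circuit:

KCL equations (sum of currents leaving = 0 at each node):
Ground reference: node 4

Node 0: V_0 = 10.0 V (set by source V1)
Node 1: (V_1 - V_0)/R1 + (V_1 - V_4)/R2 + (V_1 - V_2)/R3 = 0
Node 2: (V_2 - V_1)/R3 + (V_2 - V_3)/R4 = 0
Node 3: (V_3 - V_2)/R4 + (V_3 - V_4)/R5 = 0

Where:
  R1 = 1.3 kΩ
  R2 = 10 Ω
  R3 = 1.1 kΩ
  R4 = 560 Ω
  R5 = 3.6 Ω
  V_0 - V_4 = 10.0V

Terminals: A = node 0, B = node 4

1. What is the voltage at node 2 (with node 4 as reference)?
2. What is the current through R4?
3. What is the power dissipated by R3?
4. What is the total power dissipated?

Nodal analysis, taking node 4 as the 0 V reference.
Source V1 fixes V_0 = 10 V.
KCL at each unknown node (sum of currents leaving = 0; resistances in Ω):
  Node 1: (V_1 - 10)/1300 + (V_1 - 0)/10 + (V_1 - V_2)/1100 = 0
  Node 2: (V_2 - V_1)/1100 + (V_2 - V_3)/560 = 0
  Node 3: (V_3 - V_2)/560 + (V_3 - 0)/3.6 = 0
Collecting terms (coefficients in siemens):
  0.1017·V_1 - 0.0009091·V_2 = 0.007692
  0.002695·V_2 - 0.0009091·V_1 - 0.001786·V_3 = 0
  0.2796·V_3 - 0.001786·V_2 = 0
Solving these 3 simultaneous equations (Gaussian elimination) gives:
  V_1 = 0.07588 V, V_2 = 0.02571 V, V_3 = 0.0001642 V
Part 1:
  Read off the nodal solution: V_2 = 0.02571 V
Part 2:
  I_R4 = (V_2 - V_3)/R4 = (0.02571 - 0.0001642)/560 = 0.00004561 A
  Magnitude: I_R4 = 0.00004561 A
Part 3:
  I_R3 = (V_1 - V_2)/R3 = (0.07588 - 0.02571)/1100 = 0.00004561 A
  P_R3 = I_R3² × R3 = (0.00004561)² × 1100 = 0.000002289 W
Part 4:
  Power in each resistor, P = (ΔV)²/R:
    P_R1 = (10 - 0.07588)²/1300 = 0.07576 W
    P_R2 = (0.07588 - 0)²/10 = 0.0005758 W
    P_R3 = (0.07588 - 0.02571)²/1100 = 0.000002289 W
    P_R4 = (0.02571 - 0.0001642)²/560 = 0.000001165 W
    P_R5 = (0.0001642 - 0)²/3.6 = 0.00000000749 W
  P_total = P_R1 + P_R2 + P_R3 + P_R4 + P_R5 = 0.07634 W

Final answers:
1. V_2 = 0.02571 V
2. I_R4 = 4.561e-05 A
3. P_R3 = 2.289e-06 W
4. P_total = 0.07634 W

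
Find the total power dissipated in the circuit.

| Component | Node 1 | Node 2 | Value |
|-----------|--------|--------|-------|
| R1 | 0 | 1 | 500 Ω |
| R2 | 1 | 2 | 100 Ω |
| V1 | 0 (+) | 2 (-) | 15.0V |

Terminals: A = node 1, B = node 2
Nodal analysis, taking node 2 as the 0 V reference.
Source V1 fixes V_0 = 15 V.
KCL at each unknown node (sum of currents leaving = 0; resistances in Ω):
  Node 1: (V_1 - 15)/500 + (V_1 - 0)/100 = 0
Collecting terms: 0.012 × V_1 = 0.03  =>  V_1 = 2.5 V
Power in each resistor, P = (ΔV)²/R:
  P_R1 = (15 - 2.5)²/500 = 0.3125 W
  P_R2 = (2.5 - 0)²/100 = 0.0625 W
P_total = P_R1 + P_R2 = 0.375 W

Final answer: 0.375 W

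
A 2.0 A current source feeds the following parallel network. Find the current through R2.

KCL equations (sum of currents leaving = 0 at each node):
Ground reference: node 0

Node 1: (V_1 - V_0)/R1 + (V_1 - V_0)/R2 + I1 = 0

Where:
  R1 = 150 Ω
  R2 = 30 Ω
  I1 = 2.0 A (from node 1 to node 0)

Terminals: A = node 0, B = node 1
All resistors sit directly between nodes 0 and 1, so they are in parallel and share one voltage V; the full source current 2 A splits among them.
1/R_par = 1/150 + 1/30 = 0.04 S  =>  R_par = 25 Ω
V = I × R_par = 2 × 25 = 50 V
I_R2 = V/R2 = 50/30 = 1.667 A

Final answer: 1.667 A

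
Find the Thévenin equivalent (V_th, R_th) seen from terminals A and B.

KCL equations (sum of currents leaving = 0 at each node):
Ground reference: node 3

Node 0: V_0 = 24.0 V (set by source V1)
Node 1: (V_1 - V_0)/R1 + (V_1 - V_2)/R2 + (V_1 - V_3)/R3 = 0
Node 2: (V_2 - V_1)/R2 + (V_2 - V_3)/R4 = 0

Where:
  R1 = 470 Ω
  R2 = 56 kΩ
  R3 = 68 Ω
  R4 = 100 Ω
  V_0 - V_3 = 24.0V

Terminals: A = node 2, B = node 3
Step 1 — V_th is the open-circuit voltage V_A - V_B (nothing connected across the terminals).
Nodal analysis, taking node 3 as the 0 V reference.
Source V1 fixes V_0 = 24 V.
KCL at each unknown node (sum of currents leaving = 0; resistances in Ω):
  Node 1: (V_1 - 24)/470 + (V_1 - V_2)/56000 + (V_1 - 0)/68 = 0
  Node 2: (V_2 - V_1)/56000 + (V_2 - 0)/100 = 0
Collecting terms (coefficients in siemens):
  0.01685·V_1 - 0.00001786·V_2 = 0.05106
  0.01002·V_2 - 0.00001786·V_1 = 0
Determinant D = (0.01685)(0.01002) - (-0.00001786)(-0.00001786) = 0.0001688
V_1 = [(0.05106)(0.01002) - (-0.00001786)(0)]/D = 3.03 V
V_2 = [(0.01685)(0) - (0.05106)(-0.00001786)]/D = 0.005402 V
V_th = V_2 - V_3 = 0.005402 - 0 = 0.005402 V
Step 2 — R_th: zero the source — replace V1 by a short circuit (node 3 merges into node 0) — and find the resistance seen between A (node 2) and B (node 0).
Reduce the network between node 2 (A) and node 0 (B) by series/parallel combination:
  Rp1 = R1 ‖ R3 (parallel, both between nodes 0 and 1) = 1/(1/470 + 1/68) = 59.41 Ω
  Rs1 = R2 + Rp1 (series, joined only at node 1) = 56000 + 59.41 = 56060 Ω
  Rp2 = R4 ‖ Rs1 (parallel, both between nodes 0 and 2) = 1/(1/100 + 1/56060) = 99.82 Ω
R_th = 99.82 Ω

Final answer: V_th = 0.005402 V, R_th = 99.82 Ω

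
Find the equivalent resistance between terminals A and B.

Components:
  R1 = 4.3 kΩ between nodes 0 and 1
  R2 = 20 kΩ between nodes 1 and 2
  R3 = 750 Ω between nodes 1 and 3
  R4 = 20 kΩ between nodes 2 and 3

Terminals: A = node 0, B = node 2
Reduce the network between node 0 (A) and node 2 (B) by series/parallel combination:
  Rs1 = R3 + R4 (series, joined only at node 3) = 750 + 20000 = 20750 Ω
  Rp1 = R2 ‖ Rs1 (parallel, both between nodes 1 and 2) = 1/(1/20000 + 1/20750) = 10180 Ω
  Rs2 = R1 + Rp1 (series, joined only at node 1) = 4300 + 10180 = 14480 Ω
R_eq = 14.48 kΩ

Final answer: 14.48 kΩ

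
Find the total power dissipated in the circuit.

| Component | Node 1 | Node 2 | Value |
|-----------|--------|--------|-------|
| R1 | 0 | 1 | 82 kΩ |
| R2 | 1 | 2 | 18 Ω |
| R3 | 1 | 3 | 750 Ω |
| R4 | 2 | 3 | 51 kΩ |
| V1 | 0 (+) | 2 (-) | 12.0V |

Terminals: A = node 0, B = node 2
Nodal analysis, taking node 2 as the 0 V reference.
Source V1 fixes V_0 = 12 V.
KCL at each unknown node (sum of currents leaving = 0; resistances in Ω):
  Node 1: (V_1 - 12)/82000 + (V_1 - 0)/18 + (V_1 - V_3)/750 = 0
  Node 3: (V_3 - V_1)/750 + (V_3 - 0)/51000 = 0
Collecting terms (coefficients in siemens):
  0.0569·V_1 - 0.001333·V_3 = 0.0001463
  0.001353·V_3 - 0.001333·V_1 = 0
Determinant D = (0.0569)(0.001353) - (-0.001333)(-0.001333) = 0.00007521
V_1 = [(0.0001463)(0.001353) - (-0.001333)(0)]/D = 0.002633 V
V_3 = [(0.0569)(0) - (0.0001463)(-0.001333)]/D = 0.002594 V
Power in each resistor, P = (ΔV)²/R:
  P_R1 = (12 - 0.002633)²/82000 = 0.001755 W
  P_R2 = (0.002633 - 0)²/18 = 0.000000385 W
  P_R3 = (0.002633 - 0.002594)²/750 = 0.000000000001941 W
  P_R4 = (0 - 0.002594)²/51000 = 0.000000000132 W
P_total = P_R1 + P_R2 + P_R3 + P_R4 = 0.001756 W

Final answer: 0.001756 W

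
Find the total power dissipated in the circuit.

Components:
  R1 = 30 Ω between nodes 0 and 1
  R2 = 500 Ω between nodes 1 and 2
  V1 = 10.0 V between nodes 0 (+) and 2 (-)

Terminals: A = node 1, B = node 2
Nodal analysis, taking node 2 as the 0 V reference.
Source V1 fixes V_0 = 10 V.
KCL at each unknown node (sum of currents leaving = 0; resistances in Ω):
  Node 1: (V_1 - 10)/30 + (V_1 - 0)/500 = 0
Collecting terms: 0.03533 × V_1 = 0.3333  =>  V_1 = 9.434 V
Power in each resistor, P = (ΔV)²/R:
  P_R1 = (10 - 9.434)²/30 = 0.01068 W
  P_R2 = (9.434 - 0)²/500 = 0.178 W
P_total = P_R1 + P_R2 = 0.1887 W

Final answer: 0.1887 W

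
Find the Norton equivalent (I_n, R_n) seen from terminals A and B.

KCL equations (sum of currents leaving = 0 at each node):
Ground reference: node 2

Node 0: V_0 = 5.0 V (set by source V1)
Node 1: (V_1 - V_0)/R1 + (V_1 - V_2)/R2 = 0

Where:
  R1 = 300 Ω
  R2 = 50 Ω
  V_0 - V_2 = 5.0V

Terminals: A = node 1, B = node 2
Find the Thévenin equivalent first; then I_n = V_th/R_th and R_n = R_th.
Step 1 — V_th is the open-circuit voltage V_A - V_B (nothing connected across the terminals).
Nodal analysis, taking node 2 as the 0 V reference.
Source V1 fixes V_0 = 5 V.
KCL at each unknown node (sum of currents leaving = 0; resistances in Ω):
  Node 1: (V_1 - 5)/300 + (V_1 - 0)/50 = 0
Collecting terms: 0.02333 × V_1 = 0.01667  =>  V_1 = 0.7143 V
V_th = V_1 - V_2 = 0.7143 - 0 = 0.7143 V
Step 2 — R_th: zero the source — replace V1 by a short circuit (node 2 merges into node 0) — and find the resistance seen between A (node 1) and B (node 0).
Reduce the network between node 1 (A) and node 0 (B) by series/parallel combination:
  Rp1 = R1 ‖ R2 (parallel, both between nodes 0 and 1) = 1/(1/300 + 1/50) = 42.86 Ω
R_th = 42.86 Ω
I_n = V_th/R_th = 0.7143/42.86 = 0.01667 A, and R_n = R_th = 42.86 Ω

Final answer: I_n = 0.01667 A, R_n = 42.86 Ω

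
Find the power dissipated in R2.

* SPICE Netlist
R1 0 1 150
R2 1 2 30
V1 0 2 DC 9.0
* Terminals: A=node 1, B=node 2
Nodal analysis, taking node 2 as the 0 V reference.
Source V1 fixes V_0 = 9 V.
KCL at each unknown node (sum of currents leaving = 0; resistances in Ω):
  Node 1: (V_1 - 9)/150 + (V_1 - 0)/30 = 0
Collecting terms: 0.04 × V_1 = 0.06  =>  V_1 = 1.5 V
I_R2 = (V_1 - V_2)/R2 = (1.5 - 0)/30 = 0.05 A
P_R2 = I_R2² × R2 = (0.05)² × 30 = 0.075 W

Final answer: 0.075 W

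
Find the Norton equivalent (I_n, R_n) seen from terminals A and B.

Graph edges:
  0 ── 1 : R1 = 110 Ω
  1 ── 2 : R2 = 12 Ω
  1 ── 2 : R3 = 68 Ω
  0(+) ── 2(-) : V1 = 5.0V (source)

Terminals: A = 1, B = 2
Find the Thévenin equivalent first; then I_n = V_th/R_th and R_n = R_th.
Step 1 — V_th is the open-circuit voltage V_A - V_B (nothing connected across the terminals).
Nodal analysis, taking node 2 as the 0 V reference.
Source V1 fixes V_0 = 5 V.
KCL at each unknown node (sum of currents leaving = 0; resistances in Ω):
  Node 1: (V_1 - 5)/110 + (V_1 - 0)/12 + (V_1 - 0)/68 = 0
Collecting terms: 0.1071 × V_1 = 0.04545  =>  V_1 = 0.4243 V
V_th = V_1 - V_2 = 0.4243 - 0 = 0.4243 V
Step 2 — R_th: zero the source — replace V1 by a short circuit (node 2 merges into node 0) — and find the resistance seen between A (node 1) and B (node 0).
Reduce the network between node 1 (A) and node 0 (B) by series/parallel combination:
  Rp1 = R1 ‖ R2 ‖ R3 (parallel, all between nodes 0 and 1) = 1/(1/110 + 1/12 + 1/68) = 9.334 Ω
R_th = 9.334 Ω
I_n = V_th/R_th = 0.4243/9.334 = 0.04545 A, and R_n = R_th = 9.334 Ω

Final answer: I_n = 0.04545 A, R_n = 9.334 Ω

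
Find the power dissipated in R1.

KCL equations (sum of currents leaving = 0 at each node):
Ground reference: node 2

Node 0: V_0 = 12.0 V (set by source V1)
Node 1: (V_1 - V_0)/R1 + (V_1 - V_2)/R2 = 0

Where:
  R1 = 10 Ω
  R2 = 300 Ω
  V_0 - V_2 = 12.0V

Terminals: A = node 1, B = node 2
Nodal analysis, taking node 2 as the 0 V reference.
Source V1 fixes V_0 = 12 V.
KCL at each unknown node (sum of currents leaving = 0; resistances in Ω):
  Node 1: (V_1 - 12)/10 + (V_1 - 0)/300 = 0
Collecting terms: 0.1033 × V_1 = 1.2  =>  V_1 = 11.61 V
I_R1 = (V_0 - V_1)/R1 = (12 - 11.61)/10 = 0.03871 A
P_R1 = I_R1² × R1 = (0.03871)² × 10 = 0.01498 W

Final answer: 0.01498 W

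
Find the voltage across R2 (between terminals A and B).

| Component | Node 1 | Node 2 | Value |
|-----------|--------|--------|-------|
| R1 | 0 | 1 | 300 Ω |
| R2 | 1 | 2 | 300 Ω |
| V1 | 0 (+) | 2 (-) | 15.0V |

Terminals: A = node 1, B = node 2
R1 and R2 are in series across V1 (node 0 → node 1 → node 2), and the output A–B is taken across R2, so this is a voltage divider.
Series current: I = V1/(R1 + R2) = 15/(300 + 300) = 15/600 = 0.025 A
V_R2 = I × R2 = V1 × R2/(R1 + R2) = 15 × 300/600 = 7.5 V

Final answer: 7.5 V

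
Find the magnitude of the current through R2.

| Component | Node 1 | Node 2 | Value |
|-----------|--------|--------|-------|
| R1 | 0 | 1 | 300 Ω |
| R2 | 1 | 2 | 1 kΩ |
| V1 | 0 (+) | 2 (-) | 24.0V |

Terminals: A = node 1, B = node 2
Nodal analysis, taking node 2 as the 0 V reference.
Source V1 fixes V_0 = 24 V.
KCL at each unknown node (sum of currents leaving = 0; resistances in Ω):
  Node 1: (V_1 - 24)/300 + (V_1 - 0)/1000 = 0
Collecting terms: 0.004333 × V_1 = 0.08  =>  V_1 = 18.46 V
I_R2 = (V_1 - V_2)/R2 = (18.46 - 0)/1000 = 0.01846 A
|I_R2| = 0.01846 A

Final answer: |I_R2| = 0.01846 A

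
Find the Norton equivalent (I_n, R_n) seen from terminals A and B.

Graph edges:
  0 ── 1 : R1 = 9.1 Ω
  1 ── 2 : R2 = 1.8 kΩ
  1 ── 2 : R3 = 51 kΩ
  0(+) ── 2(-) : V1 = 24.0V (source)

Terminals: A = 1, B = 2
Find the Thévenin equivalent first; then I_n = V_th/R_th and R_n = R_th.
Step 1 — V_th is the open-circuit voltage V_A - V_B (nothing connected across the terminals).
Nodal analysis, taking node 2 as the 0 V reference.
Source V1 fixes V_0 = 24 V.
KCL at each unknown node (sum of currents leaving = 0; resistances in Ω):
  Node 1: (V_1 - 24)/9.1 + (V_1 - 0)/1800 + (V_1 - 0)/51000 = 0
Collecting terms: 0.1105 × V_1 = 2.637  =>  V_1 = 23.88 V
V_th = V_1 - V_2 = 23.88 - 0 = 23.88 V
Step 2 — R_th: zero the source — replace V1 by a short circuit (node 2 merges into node 0) — and find the resistance seen between A (node 1) and B (node 0).
Reduce the network between node 1 (A) and node 0 (B) by series/parallel combination:
  Rp1 = R1 ‖ R2 ‖ R3 (parallel, all between nodes 0 and 1) = 1/(1/9.1 + 1/1800 + 1/51000) = 9.053 Ω
R_th = 9.053 Ω
I_n = V_th/R_th = 23.88/9.053 = 2.637 A, and R_n = R_th = 9.053 Ω

Final answer: I_n = 2.637 A, R_n = 9.053 Ω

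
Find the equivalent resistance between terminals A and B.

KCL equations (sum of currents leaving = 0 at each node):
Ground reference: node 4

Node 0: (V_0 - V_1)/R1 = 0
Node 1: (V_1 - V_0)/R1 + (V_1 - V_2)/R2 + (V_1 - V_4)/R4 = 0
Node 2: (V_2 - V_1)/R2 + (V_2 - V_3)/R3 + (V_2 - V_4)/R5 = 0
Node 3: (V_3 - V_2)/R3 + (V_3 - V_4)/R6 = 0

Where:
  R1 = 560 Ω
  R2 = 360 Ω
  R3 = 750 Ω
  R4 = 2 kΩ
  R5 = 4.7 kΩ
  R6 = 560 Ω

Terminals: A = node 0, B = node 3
The network is not a plain series/parallel combination. Inject a 1 A test current into terminal A (node 0) and return it from terminal B (node 3); then R_eq = V_A / (1 A).
Nodal analysis, taking node 3 as the 0 V reference.
Current source I_test pushes 1 A into node 0 and draws it out of node 3.
KCL at each unknown node (sum of currents leaving = 0; resistances in Ω):
  Node 0: (V_0 - V_1)/560 - 1 = 0
  Node 1: (V_1 - V_0)/560 + (V_1 - V_2)/360 + (V_1 - V_4)/2000 = 0
  Node 2: (V_2 - V_1)/360 + (V_2 - 0)/750 + (V_2 - V_4)/4700 = 0
  Node 4: (V_4 - V_1)/2000 + (V_4 - V_2)/4700 + (V_4 - 0)/560 = 0
Collecting terms (coefficients in siemens):
  0.001786·V_0 - 0.001786·V_1 = 1
  0.005063·V_1 - 0.001786·V_0 - 0.002778·V_2 - 0.0005·V_4 = 0
  0.004324·V_2 - 0.002778·V_1 - 0.0002128·V_4 = 0
  0.002498·V_4 - 0.0005·V_1 - 0.0002128·V_2 = 0
Solving these 4 simultaneous equations (Gaussian elimination) gives:
  V_0 = 1312 V, V_1 = 751.7 V, V_2 = 492.4 V, V_4 = 192.4 V
R_eq = V_0 / 1 A = 1312 Ω = 1.312 kΩ

Final answer: 1.312 kΩ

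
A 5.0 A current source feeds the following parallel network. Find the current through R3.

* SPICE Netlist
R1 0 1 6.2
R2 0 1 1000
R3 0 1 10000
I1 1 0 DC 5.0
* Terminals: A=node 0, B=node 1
All resistors sit directly between nodes 0 and 1, so they are in parallel and share one voltage V; the full source current 5 A splits among them.
1/R_par = 1/6.2 + 1/1000 + 1/10000 = 0.1624 S  =>  R_par = 6.158 Ω
V = I × R_par = 5 × 6.158 = 30.79 V
I_R3 = V/R3 = 30.79/10000 = 0.003079 A

Final answer: 0.003079 A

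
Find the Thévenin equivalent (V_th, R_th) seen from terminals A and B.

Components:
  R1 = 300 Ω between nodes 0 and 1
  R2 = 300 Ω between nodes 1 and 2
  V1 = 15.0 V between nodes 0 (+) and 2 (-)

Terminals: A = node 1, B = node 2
Step 1 — V_th is the open-circuit voltage V_A - V_B (nothing connected across the terminals).
Nodal analysis, taking node 2 as the 0 V reference.
Source V1 fixes V_0 = 15 V.
KCL at each unknown node (sum of currents leaving = 0; resistances in Ω):
  Node 1: (V_1 - 15)/300 + (V_1 - 0)/300 = 0
Collecting terms: 0.006667 × V_1 = 0.05  =>  V_1 = 7.5 V
V_th = V_1 - V_2 = 7.5 - 0 = 7.5 V
Step 2 — R_th: zero the source — replace V1 by a short circuit (node 2 merges into node 0) — and find the resistance seen between A (node 1) and B (node 0).
Reduce the network between node 1 (A) and node 0 (B) by series/parallel combination:
  Rp1 = R1 ‖ R2 (parallel, both between nodes 0 and 1) = 1/(1/300 + 1/300) = 150 Ω
R_th = 150 Ω

Final answer: V_th = 7.5 V, R_th = 150 Ω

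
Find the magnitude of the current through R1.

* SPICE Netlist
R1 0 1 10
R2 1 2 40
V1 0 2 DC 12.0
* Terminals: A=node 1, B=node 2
Nodal analysis, taking node 2 as the 0 V reference.
Source V1 fixes V_0 = 12 V.
KCL at each unknown node (sum of currents leaving = 0; resistances in Ω):
  Node 1: (V_1 - 12)/10 + (V_1 - 0)/40 = 0
Collecting terms: 0.125 × V_1 = 1.2  =>  V_1 = 9.6 V
I_R1 = (V_0 - V_1)/R1 = (12 - 9.6)/10 = 0.24 A
|I_R1| = 0.24 A

Final answer: |I_R1| = 0.24 A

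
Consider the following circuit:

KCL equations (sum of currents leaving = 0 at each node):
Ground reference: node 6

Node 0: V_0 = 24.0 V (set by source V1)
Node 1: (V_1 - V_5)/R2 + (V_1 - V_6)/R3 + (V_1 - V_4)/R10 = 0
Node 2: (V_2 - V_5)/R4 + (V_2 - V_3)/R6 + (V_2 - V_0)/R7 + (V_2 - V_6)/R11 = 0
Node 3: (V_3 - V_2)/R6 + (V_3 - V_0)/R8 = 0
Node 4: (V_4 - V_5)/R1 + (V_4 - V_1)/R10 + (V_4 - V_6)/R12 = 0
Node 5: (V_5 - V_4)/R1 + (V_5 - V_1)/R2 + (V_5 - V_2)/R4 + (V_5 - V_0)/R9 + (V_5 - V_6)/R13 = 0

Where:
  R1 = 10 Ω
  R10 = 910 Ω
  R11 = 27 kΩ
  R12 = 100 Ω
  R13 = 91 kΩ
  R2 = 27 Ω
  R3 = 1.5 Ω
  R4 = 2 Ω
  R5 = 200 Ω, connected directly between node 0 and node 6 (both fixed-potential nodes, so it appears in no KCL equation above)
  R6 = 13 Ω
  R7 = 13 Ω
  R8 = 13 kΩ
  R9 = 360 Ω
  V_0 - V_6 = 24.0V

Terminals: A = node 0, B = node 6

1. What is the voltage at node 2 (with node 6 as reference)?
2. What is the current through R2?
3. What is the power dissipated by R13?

Nodal analysis, taking node 6 as the 0 V reference.
Source V1 fixes V_0 = 24 V.
KCL at each unknown node (sum of currents leaving = 0; resistances in Ω):
  Node 1: (V_1 - V_5)/27 + (V_1 - 0)/1.5 + (V_1 - V_4)/910 = 0
  Node 2: (V_2 - V_5)/2 + (V_2 - V_3)/13 + (V_2 - 24)/13 + (V_2 - 0)/27000 = 0
  Node 3: (V_3 - V_2)/13 + (V_3 - 24)/13000 = 0
  Node 4: (V_4 - V_5)/10 + (V_4 - V_1)/910 + (V_4 - 0)/100 = 0
  Node 5: (V_5 - V_4)/10 + (V_5 - V_1)/27 + (V_5 - V_2)/2 + (V_5 - 24)/360 + (V_5 - 0)/91000 = 0
Collecting terms (coefficients in siemens):
  0.7048·V_1 - 0.001099·V_4 - 0.03704·V_5 = 0
  0.6539·V_2 - 0.07692·V_3 - 0.5·V_5 = 1.846
  0.077·V_3 - 0.07692·V_2 = 0.001846
  0.1111·V_4 - 0.001099·V_1 - 0.1·V_5 = 0
  0.6398·V_5 - 0.03704·V_1 - 0.5·V_2 - 0.1·V_4 = 0.06667
Solving these 5 simultaneous equations (Gaussian elimination) gives:
  V_1 = 0.7858 V, V_2 = 15.82 V, V_3 = 15.83 V, V_4 = 13.12 V
  V_5 = 14.57 V
Part 1:
  Read off the nodal solution: V_2 = 15.82 V
Part 2:
  I_R2 = (V_1 - V_5)/R2 = (0.7858 - 14.57)/27 = -0.5103 A
  Magnitude: I_R2 = 0.5103 A
Part 3:
  I_R13 = (V_5 - V_6)/R13 = (14.57 - 0)/91000 = 0.0001601 A
  P_R13 = I_R13² × R13 = (0.0001601)² × 91000 = 0.002331 W

Final answers:
1. V_2 = 15.82 V
2. I_R2 = 0.5103 A
3. P_R13 = 0.002331 W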